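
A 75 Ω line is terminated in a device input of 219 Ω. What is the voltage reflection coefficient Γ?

Γ = (Z_L − Z_0)/(Z_L + Z_0) = (219 − 75)/(219 + 75) = 144/294

Γ = 0.49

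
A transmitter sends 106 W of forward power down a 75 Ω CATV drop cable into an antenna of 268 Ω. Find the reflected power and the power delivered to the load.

P_reflected ≈ 33.6 W; P_delivered ≈ 72.4 W

Γ = (268 − 75)/(268 + 75) = 0.563
|Γ|² = 0.317
P_refl = |Γ|²·P_inc = 33.6 W, P_del = (1 − |Γ|²)·P_inc = 72.4 W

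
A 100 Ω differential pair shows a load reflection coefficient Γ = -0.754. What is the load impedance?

Z_L ≈ 14 Ω

Z_L = Z_0·(1 + Γ)/(1 − Γ) = 100·(0.246)/(1.75)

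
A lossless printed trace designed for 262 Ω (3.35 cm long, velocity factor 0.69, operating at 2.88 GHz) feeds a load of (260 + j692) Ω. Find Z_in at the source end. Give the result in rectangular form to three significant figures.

Z_in ≈ 108 + j419 Ω

λ = v/f = 0.69·c / 2.88 GHz = 0.0719 m
βl = 2π·l/λ = 2π × 0.466 = 168°
tan(βl) = tan(168°) = -0.216
Z_in = Z_0·(Z_L + jZ_0·tanβl)/(Z_0 + jZ_L·tanβl)
     = 262·(260 + j635)/(412 − j56.3)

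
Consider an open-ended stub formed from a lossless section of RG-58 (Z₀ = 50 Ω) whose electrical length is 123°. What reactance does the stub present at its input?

tan(βl) = -1.54
For an open-ended stub, Z_in = −jZ_0·cot(βl) = −jZ_0/tan(βl)

X_in ≈ 32.5 Ω (inductive)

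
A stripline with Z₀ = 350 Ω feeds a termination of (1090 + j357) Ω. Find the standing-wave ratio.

VSWR ≈ 3.48

Γ = (Z_L − Z_0)/(Z_L + Z_0) = (740 + j357)/(1440 + j357)
|Γ| = 822/1480 = 0.554
VSWR = (1 + |Γ|)/(1 − |Γ|) = 1.55/0.446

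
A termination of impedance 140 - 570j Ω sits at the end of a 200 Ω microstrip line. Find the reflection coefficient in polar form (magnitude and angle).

Γ ≈ 0.864 ∠ -36.8°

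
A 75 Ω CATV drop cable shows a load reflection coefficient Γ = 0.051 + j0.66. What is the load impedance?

Z_L ≈ 31.5 + j74.1 Ω

Z_L = Z_0·(1 + Γ)/(1 − Γ) = 75·(1.05 + j0.66)/(0.949 − j0.66)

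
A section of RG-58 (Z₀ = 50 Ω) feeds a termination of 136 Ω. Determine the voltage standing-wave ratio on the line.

Γ = (136 − 50)/(136 + 50) = 0.462
VSWR = (1 + 0.462)/(1 − 0.462)

VSWR ≈ 2.72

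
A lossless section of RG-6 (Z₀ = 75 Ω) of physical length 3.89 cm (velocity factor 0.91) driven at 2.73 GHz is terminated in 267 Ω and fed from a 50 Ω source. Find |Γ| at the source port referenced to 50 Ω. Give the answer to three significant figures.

λ = v/f = 0.91·c / 2.73 GHz = 0.1 m
βl = 2π·l/λ = 2π × 0.389 = 140°
tan(βl) = -0.838
Z_in = Z_0·(Z_L + jZ_0·tanβl)/(Z_0 + jZ_L·tanβl) = 45.9 + j74.1 Ω
Γ_s = (Z_in − Z_s)/(Z_in + Z_s) = (-4.09 + j74.1)/(95.9 + j74.1), |Γ_s| = 0.612

|Γ| ≈ 0.612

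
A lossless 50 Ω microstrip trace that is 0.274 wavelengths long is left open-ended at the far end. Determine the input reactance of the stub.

βl = 2π × 0.274 = 98.6°
tan(βl) = -6.58
For an open-ended stub, Z_in = −jZ_0·cot(βl) = −jZ_0/tan(βl)

X_in ≈ 7.6 Ω (inductive)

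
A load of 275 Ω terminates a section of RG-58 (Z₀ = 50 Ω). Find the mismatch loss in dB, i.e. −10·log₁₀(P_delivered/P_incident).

mismatch loss ≈ 2.83 dB

Γ = (275 − 50)/(275 + 50) = 0.692
|Γ|² = 0.479, so P_del/P_inc = 1 − |Γ|² = 0.521
ML = −10·log₁₀(1 − |Γ|²)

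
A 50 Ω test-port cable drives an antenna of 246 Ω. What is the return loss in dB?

Γ = (246 − 50)/(246 + 50) = 0.662
RL = −20·log₁₀|Γ| = −20·log₁₀(0.662)

RL ≈ 3.58 dB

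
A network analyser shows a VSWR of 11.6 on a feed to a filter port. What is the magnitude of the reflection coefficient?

|Γ| ≈ 0.841

|Γ| = (S − 1)/(S + 1) = (11.6 − 1)/(11.6 + 1) = 10.6/12.6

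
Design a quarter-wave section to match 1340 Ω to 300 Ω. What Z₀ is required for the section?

Z_qwt ≈ 634 Ω

Z_qwt = √(Z_0·R_L) = √(300 × 1340) = √402000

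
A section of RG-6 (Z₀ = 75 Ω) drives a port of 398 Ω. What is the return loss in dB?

Γ = (398 − 75)/(398 + 75) = 0.683
RL = −20·log₁₀|Γ| = −20·log₁₀(0.683)

RL ≈ 3.31 dB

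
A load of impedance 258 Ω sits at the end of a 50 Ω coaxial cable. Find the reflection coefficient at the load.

Γ = (Z_L − Z_0)/(Z_L + Z_0) = (258 − 50)/(258 + 50) = 208/308

Γ = 0.675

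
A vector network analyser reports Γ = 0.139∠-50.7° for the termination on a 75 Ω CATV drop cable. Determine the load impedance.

Z_L = Z_0·(1 + Γ)/(1 − Γ) = 75·(1.09 − j0.108)/(0.912 + j0.108)

Z_L ≈ 87.2 − j19.1 Ω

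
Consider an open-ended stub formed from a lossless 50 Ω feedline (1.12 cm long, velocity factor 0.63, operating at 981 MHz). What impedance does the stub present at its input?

λ = v/f = 0.63·c / 981 MHz = 0.193 m
βl = 2π·l/λ = 2π × 0.0581 = 20.9°
tan(βl) = 0.382
For an open-ended stub, Z_in = −jZ_0·cot(βl) = −jZ_0/tan(βl)

Z_in ≈ −j131 Ω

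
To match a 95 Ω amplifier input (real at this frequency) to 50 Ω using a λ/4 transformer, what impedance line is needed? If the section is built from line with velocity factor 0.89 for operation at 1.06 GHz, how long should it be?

Z_qwt = √(Z_0·R_L) = √(50 × 95) = √4750
λ = 0.89·c/f = 0.252 m, so l = λ/4 = 0.063 m

Z_qwt ≈ 68.9 Ω; length ≈ 6.3 cm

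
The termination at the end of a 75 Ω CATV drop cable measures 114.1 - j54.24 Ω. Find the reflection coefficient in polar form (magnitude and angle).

Γ ≈ 0.34 ∠ -38.2°

Γ = (Z_L − Z_0)/(Z_L + Z_0) = (39.1 − j54.24)/(189.1 − j54.24)
|Γ| = 66.9/197 = 0.34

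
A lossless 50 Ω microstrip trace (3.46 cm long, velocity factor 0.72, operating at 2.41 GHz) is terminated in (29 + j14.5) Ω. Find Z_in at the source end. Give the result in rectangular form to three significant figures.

Z_in ≈ 28 − j11.9 Ω

λ = v/f = 0.72·c / 2.41 GHz = 0.0896 m
βl = 2π·l/λ = 2π × 0.386 = 139°
tan(βl) = tan(139°) = -0.87
Z_in = Z_0·(Z_L + jZ_0·tanβl)/(Z_0 + jZ_L·tanβl)
     = 50·(29 − j29)/(62.6 − j25.2)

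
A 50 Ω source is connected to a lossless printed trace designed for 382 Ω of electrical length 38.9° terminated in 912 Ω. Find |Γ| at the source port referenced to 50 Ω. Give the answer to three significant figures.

|Γ| ≈ 0.851

tan(βl) = 0.807
Z_in = Z_0·(Z_L + jZ_0·tanβl)/(Z_0 + jZ_L·tanβl) = 320 − j307 Ω
Γ_s = (Z_in − Z_s)/(Z_in + Z_s) = (270 − j307)/(370 − j307), |Γ_s| = 0.851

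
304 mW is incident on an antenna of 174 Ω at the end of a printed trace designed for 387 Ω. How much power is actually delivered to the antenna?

Γ = (174 − 387)/(174 + 387) = -0.38
|Γ|² = 0.144
P_refl = |Γ|²·P_inc = 43.8 mW, P_del = (1 − |Γ|²)·P_inc = 260 mW

P_delivered ≈ 260 mW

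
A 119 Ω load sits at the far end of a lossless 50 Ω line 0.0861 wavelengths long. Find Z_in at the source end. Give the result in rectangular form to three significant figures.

βl = 2π × 0.0861 = 31°
tan(βl) = tan(31°) = 0.601
Z_in = Z_0·(Z_L + jZ_0·tanβl)/(Z_0 + jZ_L·tanβl)
     = 50·(119 + j30)/(50 + j71.5)

Z_in ≈ 53.2 − j46 Ω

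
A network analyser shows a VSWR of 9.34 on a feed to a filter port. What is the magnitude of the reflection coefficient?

|Γ| = (S − 1)/(S + 1) = (9.34 − 1)/(9.34 + 1) = 8.34/10.3

|Γ| ≈ 0.807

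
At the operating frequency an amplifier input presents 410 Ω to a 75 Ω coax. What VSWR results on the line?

VSWR ≈ 5.47

Γ = (410 − 75)/(410 + 75) = 0.691
VSWR = (1 + 0.691)/(1 − 0.691)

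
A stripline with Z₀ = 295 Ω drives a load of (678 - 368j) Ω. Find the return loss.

Γ = (383 − j368)/(973 − j368), |Γ| = 0.511
RL = −20·log₁₀|Γ| = −20·log₁₀(0.511)

RL ≈ 5.84 dB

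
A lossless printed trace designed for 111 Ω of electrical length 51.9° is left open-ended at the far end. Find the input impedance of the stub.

tan(βl) = 1.28
For an open-ended stub, Z_in = −jZ_0·cot(βl) = −jZ_0/tan(βl)

Z_in ≈ −j87 Ω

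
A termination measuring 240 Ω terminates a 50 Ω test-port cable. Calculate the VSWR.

Γ = (240 − 50)/(240 + 50) = 0.655
VSWR = (1 + 0.655)/(1 − 0.655)

VSWR ≈ 4.8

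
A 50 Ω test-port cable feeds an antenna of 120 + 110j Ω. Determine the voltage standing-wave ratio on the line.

Γ = (Z_L − Z_0)/(Z_L + Z_0) = (70 + j110)/(170 + j110)
|Γ| = 130/202 = 0.644
VSWR = (1 + |Γ|)/(1 − |Γ|) = 1.64/0.356

VSWR ≈ 4.62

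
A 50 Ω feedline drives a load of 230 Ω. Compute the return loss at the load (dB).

Γ = (230 − 50)/(230 + 50) = 0.643
RL = −20·log₁₀|Γ| = −20·log₁₀(0.643)

RL ≈ 3.84 dB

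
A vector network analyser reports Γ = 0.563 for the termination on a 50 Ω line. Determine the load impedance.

Z_L ≈ 179 Ω

Z_L = Z_0·(1 + Γ)/(1 − Γ) = 50·(1.56)/(0.437)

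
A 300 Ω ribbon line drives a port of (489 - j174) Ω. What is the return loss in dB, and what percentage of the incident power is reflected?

Γ = (189 − j174)/(789 − j174), |Γ| = 0.318
RL = −20·log₁₀(0.318) = 9.95 dB
P_refl/P_inc = |Γ|² = 0.101

RL ≈ 9.95 dB; 10.1% of incident power reflected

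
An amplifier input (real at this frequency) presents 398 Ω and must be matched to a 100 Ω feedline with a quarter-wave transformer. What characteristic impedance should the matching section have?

Z_qwt ≈ 199 Ω

Z_qwt = √(Z_0·R_L) = √(100 × 398) = √39800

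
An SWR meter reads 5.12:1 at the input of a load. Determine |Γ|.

|Γ| = (S − 1)/(S + 1) = (5.12 − 1)/(5.12 + 1) = 4.12/6.12

|Γ| ≈ 0.673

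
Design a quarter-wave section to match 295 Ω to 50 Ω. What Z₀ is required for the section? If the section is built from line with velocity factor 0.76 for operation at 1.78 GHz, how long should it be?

Z_qwt = √(Z_0·R_L) = √(50 × 295) = √14750
λ = 0.76·c/f = 0.128 m, so l = λ/4 = 0.032 m

Z_qwt ≈ 121 Ω; length ≈ 3.2 cm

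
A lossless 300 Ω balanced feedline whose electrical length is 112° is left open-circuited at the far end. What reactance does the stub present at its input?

tan(βl) = -2.48
For an open-circuited stub, Z_in = −jZ_0·cot(βl) = −jZ_0/tan(βl)

X_in ≈ 121 Ω (inductive)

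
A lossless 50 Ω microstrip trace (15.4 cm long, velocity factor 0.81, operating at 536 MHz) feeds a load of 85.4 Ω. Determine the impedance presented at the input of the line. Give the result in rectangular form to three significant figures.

Z_in ≈ 36 + j18.3 Ω

λ = v/f = 0.81·c / 536 MHz = 0.453 m
βl = 2π·l/λ = 2π × 0.34 = 122°
tan(βl) = tan(122°) = -1.58
Z_in = Z_0·(Z_L + jZ_0·tanβl)/(Z_0 + jZ_L·tanβl)
     = 50·(85.4 − j79.1)/(50 − j135)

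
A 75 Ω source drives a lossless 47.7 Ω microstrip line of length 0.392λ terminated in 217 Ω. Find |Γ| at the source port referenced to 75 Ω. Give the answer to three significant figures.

|Γ| ≈ 0.644

βl = 2π × 0.392 = 141°
tan(βl) = -0.806
Z_in = Z_0·(Z_L + jZ_0·tanβl)/(Z_0 + jZ_L·tanβl) = 24.8 + j52.4 Ω
Γ_s = (Z_in − Z_s)/(Z_in + Z_s) = (-50.2 + j52.4)/(99.8 + j52.4), |Γ_s| = 0.644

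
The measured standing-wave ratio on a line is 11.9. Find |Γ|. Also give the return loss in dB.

|Γ| = (S − 1)/(S + 1) = (11.9 − 1)/(11.9 + 1) = 10.9/12.9
RL = −20·log₁₀|Γ| = −20·log₁₀(0.845)

|Γ| ≈ 0.845; return loss ≈ 1.46 dB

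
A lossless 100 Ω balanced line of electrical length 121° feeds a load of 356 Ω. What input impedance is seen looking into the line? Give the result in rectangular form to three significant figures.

tan(βl) = tan(121°) = -1.66
Z_in = Z_0·(Z_L + jZ_0·tanβl)/(Z_0 + jZ_L·tanβl)
     = 100·(356 − j166)/(100 − j592)

Z_in ≈ 37.2 + j53.8 Ω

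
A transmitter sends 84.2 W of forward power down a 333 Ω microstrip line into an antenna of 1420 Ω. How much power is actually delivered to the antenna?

Γ = (1420 − 333)/(1420 + 333) = 0.62
|Γ|² = 0.384
P_refl = |Γ|²·P_inc = 32.4 W, P_del = (1 − |Γ|²)·P_inc = 51.8 W

P_delivered ≈ 51.8 W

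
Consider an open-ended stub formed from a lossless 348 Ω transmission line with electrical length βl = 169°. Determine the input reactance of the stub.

X_in ≈ 1790 Ω (inductive)

tan(βl) = -0.194
For an open-ended stub, Z_in = −jZ_0·cot(βl) = −jZ_0/tan(βl)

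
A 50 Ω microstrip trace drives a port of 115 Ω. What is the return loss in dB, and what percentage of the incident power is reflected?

RL ≈ 8.09 dB; 15.5% of incident power reflected

Γ = (115 − 50)/(115 + 50) = 0.394
RL = −20·log₁₀(0.394) = 8.09 dB
P_refl/P_inc = |Γ|² = 0.155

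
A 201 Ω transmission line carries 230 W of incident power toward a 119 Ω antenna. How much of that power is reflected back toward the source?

P_reflected ≈ 15.1 W

Γ = (119 − 201)/(119 + 201) = -0.256
|Γ|² = 0.0657
P_refl = |Γ|²·P_inc = 15.1 W, P_del = (1 − |Γ|²)·P_inc = 215 W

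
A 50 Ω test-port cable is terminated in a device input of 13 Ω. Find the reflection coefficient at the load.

Γ = (Z_L − Z_0)/(Z_L + Z_0) = (13 − 50)/(13 + 50) = -37/63

Γ = -0.587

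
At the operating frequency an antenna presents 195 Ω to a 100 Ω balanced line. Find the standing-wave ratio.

For a purely resistive load, VSWR = R_L/Z_0 or Z_0/R_L (whichever > 1) = 195/100

VSWR ≈ 1.95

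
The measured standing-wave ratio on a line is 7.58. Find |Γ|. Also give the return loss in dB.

|Γ| ≈ 0.767; return loss ≈ 2.31 dB

|Γ| = (S − 1)/(S + 1) = (7.58 − 1)/(7.58 + 1) = 6.58/8.58
RL = −20·log₁₀|Γ| = −20·log₁₀(0.767)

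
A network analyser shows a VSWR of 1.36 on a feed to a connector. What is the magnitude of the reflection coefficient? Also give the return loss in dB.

|Γ| = (S − 1)/(S + 1) = (1.36 − 1)/(1.36 + 1) = 0.36/2.36
RL = −20·log₁₀|Γ| = −20·log₁₀(0.153)

|Γ| ≈ 0.153; return loss ≈ 16.3 dB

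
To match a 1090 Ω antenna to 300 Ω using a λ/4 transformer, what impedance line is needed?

Z_qwt ≈ 572 Ω

Z_qwt = √(Z_0·R_L) = √(300 × 1090) = √327000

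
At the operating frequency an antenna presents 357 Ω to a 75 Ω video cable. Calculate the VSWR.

VSWR ≈ 4.76

For a purely resistive load, VSWR = R_L/Z_0 or Z_0/R_L (whichever > 1) = 357/75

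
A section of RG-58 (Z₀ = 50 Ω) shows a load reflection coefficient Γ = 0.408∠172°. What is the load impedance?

Z_L = Z_0·(1 + Γ)/(1 − Γ) = 50·(0.596 + j0.0568)/(1.4 − j0.0568)

Z_L ≈ 21.1 + j2.88 Ω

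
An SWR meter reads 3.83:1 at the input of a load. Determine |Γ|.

|Γ| = (S − 1)/(S + 1) = (3.83 − 1)/(3.83 + 1) = 2.83/4.83

|Γ| ≈ 0.586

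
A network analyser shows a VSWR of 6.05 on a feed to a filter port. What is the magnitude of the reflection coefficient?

|Γ| = (S − 1)/(S + 1) = (6.05 − 1)/(6.05 + 1) = 5.05/7.05

|Γ| ≈ 0.716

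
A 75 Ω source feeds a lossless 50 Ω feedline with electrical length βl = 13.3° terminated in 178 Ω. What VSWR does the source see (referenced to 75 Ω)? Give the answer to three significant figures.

VSWR ≈ 2.55

tan(βl) = 0.236
Z_in = Z_0·(Z_L + jZ_0·tanβl)/(Z_0 + jZ_L·tanβl) = 110 − j80.8 Ω
Γ_s = (Z_in − Z_s)/(Z_in + Z_s) = (35 − j80.8)/(185 − j80.8), |Γ_s| = 0.436
VSWR = (1 + |Γ_s|)/(1 − |Γ_s|)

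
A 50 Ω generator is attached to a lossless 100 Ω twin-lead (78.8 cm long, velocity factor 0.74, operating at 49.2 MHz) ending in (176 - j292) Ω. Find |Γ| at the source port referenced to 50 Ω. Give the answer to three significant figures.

λ = v/f = 0.74·c / 49.2 MHz = 4.51 m
βl = 2π·l/λ = 2π × 0.175 = 62.9°
tan(βl) = 1.95
Z_in = Z_0·(Z_L + jZ_0·tanβl)/(Z_0 + jZ_L·tanβl) = 14.9 − j22.1 Ω
Γ_s = (Z_in − Z_s)/(Z_in + Z_s) = (-35.1 − j22.1)/(64.9 − j22.1), |Γ_s| = 0.604

|Γ| ≈ 0.604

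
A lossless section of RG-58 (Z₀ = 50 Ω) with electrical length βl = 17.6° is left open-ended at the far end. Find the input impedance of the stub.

tan(βl) = 0.317
For an open-ended stub, Z_in = −jZ_0·cot(βl) = −jZ_0/tan(βl)

Z_in ≈ −j158 Ω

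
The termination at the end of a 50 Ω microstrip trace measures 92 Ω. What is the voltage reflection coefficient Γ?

Γ = (Z_L − Z_0)/(Z_L + Z_0) = (92 − 50)/(92 + 50) = 42/142

Γ = 0.296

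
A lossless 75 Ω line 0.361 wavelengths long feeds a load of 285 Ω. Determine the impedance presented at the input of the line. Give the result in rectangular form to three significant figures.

Z_in ≈ 32 + j55.8 Ω

βl = 2π × 0.361 = 130°
tan(βl) = tan(130°) = -1.19
Z_in = Z_0·(Z_L + jZ_0·tanβl)/(Z_0 + jZ_L·tanβl)
     = 75·(285 − j89.5)/(75 − j340)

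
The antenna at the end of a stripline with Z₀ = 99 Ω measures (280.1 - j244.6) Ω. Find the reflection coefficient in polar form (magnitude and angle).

Γ ≈ 0.675 ∠ -20.7°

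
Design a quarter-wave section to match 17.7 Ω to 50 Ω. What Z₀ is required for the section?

Z_qwt = √(Z_0·R_L) = √(50 × 17.7) = √885

Z_qwt ≈ 29.7 Ω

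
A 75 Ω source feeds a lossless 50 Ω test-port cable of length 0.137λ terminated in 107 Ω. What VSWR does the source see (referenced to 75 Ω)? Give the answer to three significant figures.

VSWR ≈ 2.53

βl = 2π × 0.137 = 49.3°
tan(βl) = 1.16
Z_in = Z_0·(Z_L + jZ_0·tanβl)/(Z_0 + jZ_L·tanβl) = 35 − j28.9 Ω
Γ_s = (Z_in − Z_s)/(Z_in + Z_s) = (-40 − j28.9)/(110 − j28.9), |Γ_s| = 0.434
VSWR = (1 + |Γ_s|)/(1 − |Γ_s|)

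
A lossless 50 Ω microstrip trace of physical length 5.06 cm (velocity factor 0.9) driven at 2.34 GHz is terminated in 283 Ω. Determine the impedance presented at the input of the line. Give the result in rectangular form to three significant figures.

Z_in ≈ 52.4 + j100 Ω

λ = v/f = 0.9·c / 2.34 GHz = 0.115 m
βl = 2π·l/λ = 2π × 0.439 = 158°
tan(βl) = tan(158°) = -0.407
Z_in = Z_0·(Z_L + jZ_0·tanβl)/(Z_0 + jZ_L·tanβl)
     = 50·(283 − j20.3)/(50 − j115)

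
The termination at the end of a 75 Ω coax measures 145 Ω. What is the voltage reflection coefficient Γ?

Γ = (Z_L − Z_0)/(Z_L + Z_0) = (145 − 75)/(145 + 75) = 70/220

Γ = 0.318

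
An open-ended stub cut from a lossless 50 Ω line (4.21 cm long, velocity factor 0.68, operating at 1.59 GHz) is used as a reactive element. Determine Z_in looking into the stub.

λ = v/f = 0.68·c / 1.59 GHz = 0.128 m
βl = 2π·l/λ = 2π × 0.328 = 118°
tan(βl) = -1.87
For an open-ended stub, Z_in = −jZ_0·cot(βl) = −jZ_0/tan(βl)

Z_in ≈ +j26.7 Ω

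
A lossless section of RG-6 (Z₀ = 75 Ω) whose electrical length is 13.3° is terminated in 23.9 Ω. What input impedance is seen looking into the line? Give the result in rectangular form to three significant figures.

tan(βl) = tan(13.3°) = 0.236
Z_in = Z_0·(Z_L + jZ_0·tanβl)/(Z_0 + jZ_L·tanβl)
     = 75·(23.9 + j17.7)/(75 + j5.65)

Z_in ≈ 25.1 + j15.8 Ω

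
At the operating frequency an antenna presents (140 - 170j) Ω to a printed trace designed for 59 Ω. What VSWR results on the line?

Γ = (Z_L − Z_0)/(Z_L + Z_0) = (81 − j170)/(199 − j170)
|Γ| = 188/262 = 0.719
VSWR = (1 + |Γ|)/(1 − |Γ|) = 1.72/0.281

VSWR ≈ 6.13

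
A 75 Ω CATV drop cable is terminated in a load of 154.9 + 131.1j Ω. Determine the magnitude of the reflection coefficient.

|Γ| ≈ 0.58

Γ = (Z_L − Z_0)/(Z_L + Z_0) = (79.9 + j131.1)/(229.9 + j131.1)
|Γ| = 154/265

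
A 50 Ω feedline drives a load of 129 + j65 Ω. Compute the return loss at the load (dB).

RL ≈ 5.4 dB

Γ = (79 + j65)/(179 + j65), |Γ| = 0.537
RL = −20·log₁₀|Γ| = −20·log₁₀(0.537)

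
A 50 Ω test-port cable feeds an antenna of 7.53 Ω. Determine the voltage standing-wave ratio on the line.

VSWR ≈ 6.64

Γ = (7.53 − 50)/(7.53 + 50) = -0.738
VSWR = (1 + 0.738)/(1 − 0.738)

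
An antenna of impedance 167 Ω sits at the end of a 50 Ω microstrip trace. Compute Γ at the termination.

Γ = 0.539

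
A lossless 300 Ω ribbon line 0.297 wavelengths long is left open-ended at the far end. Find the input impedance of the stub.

Z_in ≈ +j91.3 Ω

βl = 2π × 0.297 = 107°
tan(βl) = -3.29
For an open-ended stub, Z_in = −jZ_0·cot(βl) = −jZ_0/tan(βl)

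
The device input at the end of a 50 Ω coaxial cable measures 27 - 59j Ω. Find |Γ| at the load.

|Γ| ≈ 0.653

Γ = (Z_L − Z_0)/(Z_L + Z_0) = (-23 − j59)/(77 − j59)
|Γ| = 63.3/97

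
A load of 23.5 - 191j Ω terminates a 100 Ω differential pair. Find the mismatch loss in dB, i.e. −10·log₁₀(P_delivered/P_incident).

Γ = (-76.5 − j191)/(123.5 − j191), |Γ| = 0.905
|Γ|² = 0.818, so P_del/P_inc = 1 − |Γ|² = 0.182
ML = −10·log₁₀(1 − |Γ|²)

mismatch loss ≈ 7.41 dB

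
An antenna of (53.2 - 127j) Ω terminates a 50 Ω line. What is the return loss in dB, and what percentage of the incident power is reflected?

RL ≈ 2.2 dB; 60.3% of incident power reflected

Γ = (3.2 − j127)/(103.2 − j127), |Γ| = 0.776
RL = −20·log₁₀(0.776) = 2.2 dB
P_refl/P_inc = |Γ|² = 0.603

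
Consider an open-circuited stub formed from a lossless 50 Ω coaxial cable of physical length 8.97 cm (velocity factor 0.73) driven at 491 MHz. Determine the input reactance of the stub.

X_in ≈ -15.9 Ω (capacitive)

λ = v/f = 0.73·c / 491 MHz = 0.446 m
βl = 2π·l/λ = 2π × 0.201 = 72.4°
tan(βl) = 3.15
For an open-circuited stub, Z_in = −jZ_0·cot(βl) = −jZ_0/tan(βl)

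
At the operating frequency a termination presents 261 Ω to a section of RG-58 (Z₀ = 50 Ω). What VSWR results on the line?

VSWR ≈ 5.22

Γ = (261 − 50)/(261 + 50) = 0.678
VSWR = (1 + 0.678)/(1 − 0.678)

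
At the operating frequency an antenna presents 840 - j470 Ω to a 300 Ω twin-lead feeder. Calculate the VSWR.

VSWR ≈ 3.77

Γ = (Z_L − Z_0)/(Z_L + Z_0) = (540 − j470)/(1140 − j470)
|Γ| = 716/1230 = 0.581
VSWR = (1 + |Γ|)/(1 − |Γ|) = 1.58/0.419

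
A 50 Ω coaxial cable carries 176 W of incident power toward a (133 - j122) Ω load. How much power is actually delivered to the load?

P_delivered ≈ 96.8 W

|Γ| = |(83 − j122)/(183 − j122)| = 0.671
|Γ|² = 0.45
P_refl = |Γ|²·P_inc = 79.2 W, P_del = (1 − |Γ|²)·P_inc = 96.8 W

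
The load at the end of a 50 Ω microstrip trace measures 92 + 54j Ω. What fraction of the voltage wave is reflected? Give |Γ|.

|Γ| ≈ 0.45

Γ = (Z_L − Z_0)/(Z_L + Z_0) = (42 + j54)/(142 + j54)
|Γ| = 68.4/152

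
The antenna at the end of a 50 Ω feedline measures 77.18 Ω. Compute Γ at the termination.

Γ = 0.214

Γ = (Z_L − Z_0)/(Z_L + Z_0) = (77.18 − 50)/(77.18 + 50) = 27.18/127.2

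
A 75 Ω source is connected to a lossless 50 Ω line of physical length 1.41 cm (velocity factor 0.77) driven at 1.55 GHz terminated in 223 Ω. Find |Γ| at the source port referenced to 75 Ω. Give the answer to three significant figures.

|Γ| ≈ 0.614

λ = v/f = 0.77·c / 1.55 GHz = 0.149 m
βl = 2π·l/λ = 2π × 0.0946 = 34.1°
tan(βl) = 0.676
Z_in = Z_0·(Z_L + jZ_0·tanβl)/(Z_0 + jZ_L·tanβl) = 32.2 − j63.3 Ω
Γ_s = (Z_in − Z_s)/(Z_in + Z_s) = (-42.8 − j63.3)/(107 − j63.3), |Γ_s| = 0.614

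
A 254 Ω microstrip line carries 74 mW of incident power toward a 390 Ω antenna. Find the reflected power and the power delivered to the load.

P_reflected ≈ 3.3 mW; P_delivered ≈ 70.7 mW

Γ = (390 − 254)/(390 + 254) = 0.211
|Γ|² = 0.0446
P_refl = |Γ|²·P_inc = 3.3 mW, P_del = (1 − |Γ|²)·P_inc = 70.7 mW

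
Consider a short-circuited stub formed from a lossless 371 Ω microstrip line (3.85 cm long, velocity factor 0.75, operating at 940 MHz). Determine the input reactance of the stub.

X_in ≈ 592 Ω (inductive)

λ = v/f = 0.75·c / 940 MHz = 0.239 m
βl = 2π·l/λ = 2π × 0.161 = 57.9°
tan(βl) = 1.59
For a short-circuited stub, Z_in = jZ_0·tan(βl)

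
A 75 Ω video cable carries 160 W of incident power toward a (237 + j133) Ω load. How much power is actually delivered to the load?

P_delivered ≈ 98.9 W

|Γ| = |(162 + j133)/(312 + j133)| = 0.618
|Γ|² = 0.382
P_refl = |Γ|²·P_inc = 61.1 W, P_del = (1 − |Γ|²)·P_inc = 98.9 W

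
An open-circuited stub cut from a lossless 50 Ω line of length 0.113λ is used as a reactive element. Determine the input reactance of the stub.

βl = 2π × 0.113 = 40.7°
tan(βl) = 0.86
For an open-circuited stub, Z_in = −jZ_0·cot(βl) = −jZ_0/tan(βl)

X_in ≈ -58.2 Ω (capacitive)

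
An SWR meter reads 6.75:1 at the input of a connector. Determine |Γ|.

|Γ| ≈ 0.742

|Γ| = (S − 1)/(S + 1) = (6.75 − 1)/(6.75 + 1) = 5.75/7.75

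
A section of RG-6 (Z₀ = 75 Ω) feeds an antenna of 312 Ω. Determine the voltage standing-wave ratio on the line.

For a purely resistive load, VSWR = R_L/Z_0 or Z_0/R_L (whichever > 1) = 312/75

VSWR ≈ 4.16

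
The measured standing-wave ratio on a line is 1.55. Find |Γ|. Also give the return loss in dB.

|Γ| = (S − 1)/(S + 1) = (1.55 − 1)/(1.55 + 1) = 0.55/2.55
RL = −20·log₁₀|Γ| = −20·log₁₀(0.216)

|Γ| ≈ 0.216; return loss ≈ 13.3 dB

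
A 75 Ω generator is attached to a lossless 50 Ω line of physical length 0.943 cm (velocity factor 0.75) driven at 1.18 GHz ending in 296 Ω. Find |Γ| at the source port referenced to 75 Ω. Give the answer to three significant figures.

|Γ| ≈ 0.631

λ = v/f = 0.75·c / 1.18 GHz = 0.191 m
βl = 2π·l/λ = 2π × 0.0495 = 17.8°
tan(βl) = 0.321
Z_in = Z_0·(Z_L + jZ_0·tanβl)/(Z_0 + jZ_L·tanβl) = 70.8 − j118 Ω
Γ_s = (Z_in − Z_s)/(Z_in + Z_s) = (-4.24 − j118)/(146 − j118), |Γ_s| = 0.631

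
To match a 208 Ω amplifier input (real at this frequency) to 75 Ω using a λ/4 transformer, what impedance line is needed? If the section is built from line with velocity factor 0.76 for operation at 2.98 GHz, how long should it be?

Z_qwt = √(Z_0·R_L) = √(75 × 208) = √15600
λ = 0.76·c/f = 0.0765 m, so l = λ/4 = 0.0191 m

Z_qwt ≈ 125 Ω; length ≈ 1.91 cm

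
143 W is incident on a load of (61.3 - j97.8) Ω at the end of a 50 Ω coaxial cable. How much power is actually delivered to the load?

P_delivered ≈ 79.9 W

|Γ| = |(11.3 − j97.8)/(111.3 − j97.8)| = 0.664
|Γ|² = 0.442
P_refl = |Γ|²·P_inc = 63.1 W, P_del = (1 − |Γ|²)·P_inc = 79.9 W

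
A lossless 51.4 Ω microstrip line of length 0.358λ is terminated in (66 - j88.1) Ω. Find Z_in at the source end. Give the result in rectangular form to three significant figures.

βl = 2π × 0.358 = 129°
tan(βl) = tan(129°) = -1.24
Z_in = Z_0·(Z_L + jZ_0·tanβl)/(Z_0 + jZ_L·tanβl)
     = 51.4·(66 − j152)/(-57.9 − j81.9)

Z_in ≈ 44 + j72.6 Ω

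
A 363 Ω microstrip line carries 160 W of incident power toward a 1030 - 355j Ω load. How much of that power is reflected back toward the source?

P_reflected ≈ 44.2 W

|Γ| = |(667 − j355)/(1393 − j355)| = 0.526
|Γ|² = 0.276
P_refl = |Γ|²·P_inc = 44.2 W, P_del = (1 − |Γ|²)·P_inc = 116 W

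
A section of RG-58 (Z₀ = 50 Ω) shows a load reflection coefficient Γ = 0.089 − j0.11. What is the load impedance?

Z_L = Z_0·(1 + Γ)/(1 − Γ) = 50·(1.09 − j0.11)/(0.911 + j0.11)

Z_L ≈ 58.2 − j13.1 Ω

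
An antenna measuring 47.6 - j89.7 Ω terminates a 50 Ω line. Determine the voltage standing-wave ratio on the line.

VSWR ≈ 5.19

Γ = (Z_L − Z_0)/(Z_L + Z_0) = (-2.4 − j89.7)/(97.6 − j89.7)
|Γ| = 89.7/133 = 0.677
VSWR = (1 + |Γ|)/(1 − |Γ|) = 1.68/0.323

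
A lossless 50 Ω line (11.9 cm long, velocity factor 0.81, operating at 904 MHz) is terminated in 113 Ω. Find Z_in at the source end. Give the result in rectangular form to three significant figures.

Z_in ≈ 74.8 + j44.9 Ω

λ = v/f = 0.81·c / 904 MHz = 0.269 m
βl = 2π·l/λ = 2π × 0.443 = 159°
tan(βl) = tan(159°) = -0.376
Z_in = Z_0·(Z_L + jZ_0·tanβl)/(Z_0 + jZ_L·tanβl)
     = 50·(113 − j18.8)/(50 − j42.5)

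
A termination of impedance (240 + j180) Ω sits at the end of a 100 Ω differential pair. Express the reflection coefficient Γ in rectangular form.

Γ = (Z_L − Z_0)/(Z_L + Z_0) = (140 + j180)/(340 + j180)

Γ ≈ 0.541 + j0.243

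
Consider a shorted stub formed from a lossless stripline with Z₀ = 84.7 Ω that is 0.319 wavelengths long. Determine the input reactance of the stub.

X_in ≈ -183 Ω (capacitive)

βl = 2π × 0.319 = 115°
tan(βl) = -2.16
For a shorted stub, Z_in = jZ_0·tan(βl)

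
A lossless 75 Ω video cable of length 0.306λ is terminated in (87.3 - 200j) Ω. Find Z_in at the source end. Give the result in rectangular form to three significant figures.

Z_in ≈ 14.9 + j57 Ω

βl = 2π × 0.306 = 110°
tan(βl) = tan(110°) = -2.72
Z_in = Z_0·(Z_L + jZ_0·tanβl)/(Z_0 + jZ_L·tanβl)
     = 75·(87.3 − j404)/(-470 − j238)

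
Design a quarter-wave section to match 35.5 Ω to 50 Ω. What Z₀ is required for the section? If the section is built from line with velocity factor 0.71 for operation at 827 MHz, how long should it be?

Z_qwt = √(Z_0·R_L) = √(50 × 35.5) = √1775
λ = 0.71·c/f = 0.258 m, so l = λ/4 = 0.0644 m

Z_qwt ≈ 42.1 Ω; length ≈ 6.44 cm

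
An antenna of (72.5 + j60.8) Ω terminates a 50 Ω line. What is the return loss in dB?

Γ = (22.5 + j60.8)/(122.5 + j60.8), |Γ| = 0.474
RL = −20·log₁₀|Γ| = −20·log₁₀(0.474)

RL ≈ 6.48 dB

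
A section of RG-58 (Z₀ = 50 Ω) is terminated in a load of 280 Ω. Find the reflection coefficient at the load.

Γ = 0.697

Γ = (Z_L − Z_0)/(Z_L + Z_0) = (280 − 50)/(280 + 50) = 230/330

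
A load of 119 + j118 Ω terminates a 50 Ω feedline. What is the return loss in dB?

RL ≈ 3.57 dB

Γ = (69 + j118)/(169 + j118), |Γ| = 0.663
RL = −20·log₁₀|Γ| = −20·log₁₀(0.663)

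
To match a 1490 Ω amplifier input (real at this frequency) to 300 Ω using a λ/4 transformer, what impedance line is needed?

Z_qwt = √(Z_0·R_L) = √(300 × 1490) = √447000

Z_qwt ≈ 669 Ω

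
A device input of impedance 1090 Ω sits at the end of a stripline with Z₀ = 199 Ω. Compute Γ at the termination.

Γ = (Z_L − Z_0)/(Z_L + Z_0) = (1090 − 199)/(1090 + 199) = 891/1289

Γ = 0.691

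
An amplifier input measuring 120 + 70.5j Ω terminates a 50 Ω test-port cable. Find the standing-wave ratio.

VSWR ≈ 3.35

Γ = (Z_L − Z_0)/(Z_L + Z_0) = (70 + j70.5)/(170 + j70.5)
|Γ| = 99.3/184 = 0.54
VSWR = (1 + |Γ|)/(1 − |Γ|) = 1.54/0.46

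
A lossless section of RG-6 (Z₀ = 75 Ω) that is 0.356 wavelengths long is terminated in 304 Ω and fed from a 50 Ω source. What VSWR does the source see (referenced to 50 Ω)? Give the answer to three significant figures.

βl = 2π × 0.356 = 128°
tan(βl) = -1.27
Z_in = Z_0·(Z_L + jZ_0·tanβl)/(Z_0 + jZ_L·tanβl) = 28.8 + j53.3 Ω
Γ_s = (Z_in − Z_s)/(Z_in + Z_s) = (-21.2 + j53.3)/(78.8 + j53.3), |Γ_s| = 0.603
VSWR = (1 + |Γ_s|)/(1 − |Γ_s|)

VSWR ≈ 4.04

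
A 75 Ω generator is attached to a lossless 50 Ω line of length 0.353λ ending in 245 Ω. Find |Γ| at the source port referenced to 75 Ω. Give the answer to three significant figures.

|Γ| ≈ 0.71

βl = 2π × 0.353 = 127°
tan(βl) = -1.32
Z_in = Z_0·(Z_L + jZ_0·tanβl)/(Z_0 + jZ_L·tanβl) = 15.7 + j35.4 Ω
Γ_s = (Z_in − Z_s)/(Z_in + Z_s) = (-59.3 + j35.4)/(90.7 + j35.4), |Γ_s| = 0.71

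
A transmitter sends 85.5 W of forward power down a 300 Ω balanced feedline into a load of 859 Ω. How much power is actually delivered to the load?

P_delivered ≈ 65.6 W

Γ = (859 − 300)/(859 + 300) = 0.482
|Γ|² = 0.233
P_refl = |Γ|²·P_inc = 19.9 W, P_del = (1 − |Γ|²)·P_inc = 65.6 W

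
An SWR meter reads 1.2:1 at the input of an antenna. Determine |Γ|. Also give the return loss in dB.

|Γ| ≈ 0.0909; return loss ≈ 20.8 dB

|Γ| = (S − 1)/(S + 1) = (1.2 − 1)/(1.2 + 1) = 0.2/2.2
RL = −20·log₁₀|Γ| = −20·log₁₀(0.0909)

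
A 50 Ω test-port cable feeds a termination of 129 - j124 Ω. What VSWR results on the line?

VSWR ≈ 5.16

Γ = (Z_L − Z_0)/(Z_L + Z_0) = (79 − j124)/(179 − j124)
|Γ| = 147/218 = 0.675
VSWR = (1 + |Γ|)/(1 − |Γ|) = 1.68/0.325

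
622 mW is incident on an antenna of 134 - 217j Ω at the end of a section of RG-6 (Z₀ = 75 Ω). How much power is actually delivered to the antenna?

P_delivered ≈ 275 mW

|Γ| = |(59 − j217)/(209 − j217)| = 0.746
|Γ|² = 0.557
P_refl = |Γ|²·P_inc = 347 mW, P_del = (1 − |Γ|²)·P_inc = 275 mW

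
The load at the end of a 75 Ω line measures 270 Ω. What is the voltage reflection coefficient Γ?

Γ = (Z_L − Z_0)/(Z_L + Z_0) = (270 − 75)/(270 + 75) = 195/345

Γ = 0.565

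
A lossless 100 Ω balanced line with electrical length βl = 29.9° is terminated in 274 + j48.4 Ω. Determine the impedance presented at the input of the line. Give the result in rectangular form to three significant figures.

Z_in ≈ 121 − j118 Ω

tan(βl) = tan(29.9°) = 0.575
Z_in = Z_0·(Z_L + jZ_0·tanβl)/(Z_0 + jZ_L·tanβl)
     = 100·(274 + j106)/(72.2 + j158)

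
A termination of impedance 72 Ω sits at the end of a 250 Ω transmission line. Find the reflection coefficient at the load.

Γ = -0.553

Γ = (Z_L − Z_0)/(Z_L + Z_0) = (72 − 250)/(72 + 250) = -178/322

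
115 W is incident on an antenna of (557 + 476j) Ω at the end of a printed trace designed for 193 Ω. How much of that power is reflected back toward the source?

|Γ| = |(364 + j476)/(750 + j476)| = 0.675
|Γ|² = 0.455
P_refl = |Γ|²·P_inc = 52.3 W, P_del = (1 − |Γ|²)·P_inc = 62.7 W

P_reflected ≈ 52.3 W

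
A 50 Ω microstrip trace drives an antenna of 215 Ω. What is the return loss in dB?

RL ≈ 4.12 dB

Γ = (215 − 50)/(215 + 50) = 0.623
RL = −20·log₁₀|Γ| = −20·log₁₀(0.623)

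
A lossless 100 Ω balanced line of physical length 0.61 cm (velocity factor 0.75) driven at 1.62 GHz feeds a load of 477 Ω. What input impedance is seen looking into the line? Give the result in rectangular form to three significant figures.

Z_in ≈ 182 − j218 Ω

λ = v/f = 0.75·c / 1.62 GHz = 0.139 m
βl = 2π·l/λ = 2π × 0.0439 = 15.8°
tan(βl) = tan(15.8°) = 0.283
Z_in = Z_0·(Z_L + jZ_0·tanβl)/(Z_0 + jZ_L·tanβl)
     = 100·(477 + j28.3)/(100 + j135)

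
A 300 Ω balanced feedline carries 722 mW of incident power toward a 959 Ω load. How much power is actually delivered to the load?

Γ = (959 − 300)/(959 + 300) = 0.523
|Γ|² = 0.274
P_refl = |Γ|²·P_inc = 198 mW, P_del = (1 − |Γ|²)·P_inc = 524 mW

P_delivered ≈ 524 mW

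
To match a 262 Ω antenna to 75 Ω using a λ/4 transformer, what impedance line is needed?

Z_qwt = √(Z_0·R_L) = √(75 × 262) = √19650

Z_qwt ≈ 140 Ω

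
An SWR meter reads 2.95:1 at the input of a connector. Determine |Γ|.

|Γ| ≈ 0.494

|Γ| = (S − 1)/(S + 1) = (2.95 − 1)/(2.95 + 1) = 1.95/3.95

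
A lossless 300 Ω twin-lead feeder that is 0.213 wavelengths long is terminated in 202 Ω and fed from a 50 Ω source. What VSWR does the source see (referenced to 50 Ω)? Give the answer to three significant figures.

VSWR ≈ 8.66

βl = 2π × 0.213 = 76.7°
tan(βl) = 4.22
Z_in = Z_0·(Z_L + jZ_0·tanβl)/(Z_0 + jZ_L·tanβl) = 419 + j76.2 Ω
Γ_s = (Z_in − Z_s)/(Z_in + Z_s) = (369 + j76.2)/(469 + j76.2), |Γ_s| = 0.793
VSWR = (1 + |Γ_s|)/(1 − |Γ_s|)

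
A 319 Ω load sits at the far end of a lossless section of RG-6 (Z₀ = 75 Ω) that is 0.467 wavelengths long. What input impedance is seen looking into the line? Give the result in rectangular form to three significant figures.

Z_in ≈ 185 + j150 Ω

βl = 2π × 0.467 = 168°
tan(βl) = tan(168°) = -0.21
Z_in = Z_0·(Z_L + jZ_0·tanβl)/(Z_0 + jZ_L·tanβl)
     = 75·(319 − j15.8)/(75 − j67.1)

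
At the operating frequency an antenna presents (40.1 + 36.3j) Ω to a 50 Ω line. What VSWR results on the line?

Γ = (Z_L − Z_0)/(Z_L + Z_0) = (-9.9 + j36.3)/(90.1 + j36.3)
|Γ| = 37.6/97.1 = 0.387
VSWR = (1 + |Γ|)/(1 − |Γ|) = 1.39/0.613

VSWR ≈ 2.26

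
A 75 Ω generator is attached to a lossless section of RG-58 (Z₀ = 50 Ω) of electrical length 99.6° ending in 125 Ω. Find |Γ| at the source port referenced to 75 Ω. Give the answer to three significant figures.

tan(βl) = -5.91
Z_in = Z_0·(Z_L + jZ_0·tanβl)/(Z_0 + jZ_L·tanβl) = 20.5 + j7.07 Ω
Γ_s = (Z_in − Z_s)/(Z_in + Z_s) = (-54.5 + j7.07)/(95.5 + j7.07), |Γ_s| = 0.574

|Γ| ≈ 0.574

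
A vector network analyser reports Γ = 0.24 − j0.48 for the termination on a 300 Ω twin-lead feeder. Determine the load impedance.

Z_L = Z_0·(1 + Γ)/(1 − Γ) = 300·(1.24 − j0.48)/(0.76 + j0.48)

Z_L ≈ 264 − j356 Ω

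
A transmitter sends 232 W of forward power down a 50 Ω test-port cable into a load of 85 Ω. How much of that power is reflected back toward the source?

P_reflected ≈ 15.6 W

Γ = (85 − 50)/(85 + 50) = 0.259
|Γ|² = 0.0672
P_refl = |Γ|²·P_inc = 15.6 W, P_del = (1 − |Γ|²)·P_inc = 216 W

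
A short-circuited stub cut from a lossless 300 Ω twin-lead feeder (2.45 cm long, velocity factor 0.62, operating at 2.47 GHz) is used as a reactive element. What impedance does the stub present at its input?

Z_in ≈ −j586 Ω

λ = v/f = 0.62·c / 2.47 GHz = 0.0753 m
βl = 2π·l/λ = 2π × 0.325 = 117°
tan(βl) = -1.95
For a short-circuited stub, Z_in = jZ_0·tan(βl)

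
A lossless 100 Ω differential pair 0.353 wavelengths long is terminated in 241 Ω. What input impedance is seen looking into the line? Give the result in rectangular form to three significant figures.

βl = 2π × 0.353 = 127°
tan(βl) = tan(127°) = -1.32
Z_in = Z_0·(Z_L + jZ_0·tanβl)/(Z_0 + jZ_L·tanβl)
     = 100·(241 − j132)/(100 − j319)

Z_in ≈ 59.4 + j57 Ω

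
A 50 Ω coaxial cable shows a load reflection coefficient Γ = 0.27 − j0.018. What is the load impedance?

Z_L ≈ 86.9 − j3.38 Ω

Z_L = Z_0·(1 + Γ)/(1 − Γ) = 50·(1.27 − j0.018)/(0.73 + j0.018)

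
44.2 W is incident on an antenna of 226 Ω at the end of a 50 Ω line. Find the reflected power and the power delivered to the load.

Γ = (226 − 50)/(226 + 50) = 0.638
|Γ|² = 0.407
P_refl = |Γ|²·P_inc = 18 W, P_del = (1 − |Γ|²)·P_inc = 26.2 W

P_reflected ≈ 18 W; P_delivered ≈ 26.2 W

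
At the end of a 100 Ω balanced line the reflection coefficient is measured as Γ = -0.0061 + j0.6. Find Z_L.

Z_L = Z_0·(1 + Γ)/(1 − Γ) = 100·(0.994 + j0.6)/(1.01 − j0.6)

Z_L ≈ 46.6 + j87.4 Ω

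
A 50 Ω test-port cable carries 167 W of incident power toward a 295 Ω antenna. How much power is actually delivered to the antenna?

Γ = (295 − 50)/(295 + 50) = 0.71
|Γ|² = 0.504
P_refl = |Γ|²·P_inc = 84.2 W, P_del = (1 − |Γ|²)·P_inc = 82.8 W

P_delivered ≈ 82.8 W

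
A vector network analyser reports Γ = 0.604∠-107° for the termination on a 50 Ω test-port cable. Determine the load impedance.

Z_L ≈ 18.5 − j33.6 Ω

Z_L = Z_0·(1 + Γ)/(1 − Γ) = 50·(0.823 − j0.578)/(1.18 + j0.578)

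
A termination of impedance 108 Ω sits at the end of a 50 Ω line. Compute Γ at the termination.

Γ = 0.367

Γ = (Z_L − Z_0)/(Z_L + Z_0) = (108 − 50)/(108 + 50) = 58/158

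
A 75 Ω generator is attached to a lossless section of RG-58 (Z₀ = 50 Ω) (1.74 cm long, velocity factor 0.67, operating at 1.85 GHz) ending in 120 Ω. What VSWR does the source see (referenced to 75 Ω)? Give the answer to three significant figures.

λ = v/f = 0.67·c / 1.85 GHz = 0.109 m
βl = 2π·l/λ = 2π × 0.16 = 57.7°
tan(βl) = 1.58
Z_in = Z_0·(Z_L + jZ_0·tanβl)/(Z_0 + jZ_L·tanβl) = 27.3 − j24.5 Ω
Γ_s = (Z_in − Z_s)/(Z_in + Z_s) = (-47.7 − j24.5)/(102 − j24.5), |Γ_s| = 0.51
VSWR = (1 + |Γ_s|)/(1 − |Γ_s|)

VSWR ≈ 3.08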